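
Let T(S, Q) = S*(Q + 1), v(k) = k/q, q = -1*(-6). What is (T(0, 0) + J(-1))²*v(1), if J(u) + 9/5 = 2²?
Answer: 121/150 ≈ 0.80667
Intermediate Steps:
q = 6
J(u) = 11/5 (J(u) = -9/5 + 2² = -9/5 + 4 = 11/5)
v(k) = k/6
T(S, Q) = S*(1 + Q)
(T(0, 0) + J(-1))²*v(1) = (0*(1 + 0) + 11/5)²*((⅙)*1) = (0*1 + 11/5)²*(⅙) = (0 + 11/5)²*(⅙) = (11/5)²*(⅙) = (121/25)*(⅙) = 121/150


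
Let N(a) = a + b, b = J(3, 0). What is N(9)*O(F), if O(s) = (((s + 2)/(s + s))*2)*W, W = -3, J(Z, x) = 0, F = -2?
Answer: 0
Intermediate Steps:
b = 0
N(a) = a (N(a) = a + 0 = a)
O(s) = -3*(2 + s)/s (O(s) = (((s + 2)/(s + s))*2)*(-3) = (((2 + s)/((2*s)))*2)*(-3) = (((2 + s)*(1/(2*s)))*2)*(-3) = (((2 + s)/(2*s))*2)*(-3) = ((2 + s)/s)*(-3) = -3*(2 + s)/s)
N(9)*O(F) = 9*(-3 - 6/(-2)) = 9*(-3 - 6*(-½)) = 9*(-3 + 3) = 9*0 = 0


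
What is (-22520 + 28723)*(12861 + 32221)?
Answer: 279643646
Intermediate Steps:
(-22520 + 28723)*(12861 + 32221) = 6203*45082 = 279643646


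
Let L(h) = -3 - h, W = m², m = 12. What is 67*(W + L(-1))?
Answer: 9514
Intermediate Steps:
W = 144 (W = 12² = 144)
67*(W + L(-1)) = 67*(144 + (-3 - 1*(-1))) = 67*(144 + (-3 + 1)) = 67*(144 - 2) = 67*142 = 9514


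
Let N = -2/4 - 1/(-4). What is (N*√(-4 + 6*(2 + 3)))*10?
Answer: -5*√26/2 ≈ -12.748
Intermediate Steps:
N = -¼ (N = -2*¼ - 1*(-¼) = -½ + ¼ = -¼ ≈ -0.25000)
(N*√(-4 + 6*(2 + 3)))*10 = -√(-4 + 6*(2 + 3))/4*10 = -√(-4 + 6*5)/4*10 = -√(-4 + 30)/4*10 = -√26/4*10 = -5*√26/2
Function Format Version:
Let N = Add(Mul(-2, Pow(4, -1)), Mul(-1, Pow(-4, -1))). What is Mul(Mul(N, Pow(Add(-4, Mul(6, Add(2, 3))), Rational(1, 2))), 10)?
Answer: Mul(Rational(-5, 2), Pow(26, Rational(1, 2))) ≈ -12.748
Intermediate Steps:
N = Rational(-1, 4) (N = Add(Mul(-2, Rational(1, 4)), Mul(-1, Rational(-1, 4))) = Add(Rational(-1, 2), Rational(1, 4)) = Rational(-1, 4) ≈ -0.25000)
Mul(Mul(N, Pow(Add(-4, Mul(6, Add(2, 3))), Rational(1, 2))), 10) = Mul(Mul(Rational(-1, 4), Pow(Add(-4, Mul(6, Add(2, 3))), Rational(1, 2))), 10) = Mul(Mul(Rational(-1, 4), Pow(Add(-4, Mul(6, 5)), Rational(1, 2))), 10) = Mul(Mul(Rational(-1, 4), Pow(Add(-4, 30), Rational(1, 2))), 10) = Mul(Mul(Rational(-1, 4), Pow(26, Rational(1, 2))), 10) = Mul(Rational(-5, 2), Pow(26, Rational(1, 2)))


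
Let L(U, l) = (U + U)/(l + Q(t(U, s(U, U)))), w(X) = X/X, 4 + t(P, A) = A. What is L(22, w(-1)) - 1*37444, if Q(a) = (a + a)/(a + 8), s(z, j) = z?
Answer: -1160192/31 ≈ -37426.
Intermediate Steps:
t(P, A) = -4 + A
Q(a) = 2*a/(8 + a) (Q(a) = (2*a)/(8 + a) = 2*a/(8 + a))
w(X) = 1
L(U, l) = 2*U/(l + 2*(-4 + U)/(4 + U)) (L(U, l) = (U + U)/(l + 2*(-4 + U)/(8 + (-4 + U))) = (2*U)/(l + 2*(-4 + U)/(4 + U)) = 2*U/(l + 2*(-4 + U)/(4 + U)))
L(22, w(-1)) - 1*37444 = 2*22*(4 + 22)/(-8 + 2*22 + 1*(4 + 22)) - 1*37444 = 2*22*26/(-8 + 44 + 1*26) - 37444 = 2*22*26/(-8 + 44 + 26) - 37444 = 2*22*26/62 - 37444 = 2*22*(1/62)*26 - 37444 = 572/31 - 37444 = -1160192/31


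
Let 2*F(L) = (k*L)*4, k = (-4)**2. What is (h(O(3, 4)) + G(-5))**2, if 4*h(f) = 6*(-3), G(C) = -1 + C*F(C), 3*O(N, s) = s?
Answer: 2524921/4 ≈ 6.3123e+5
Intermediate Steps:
O(N, s) = s/3
k = 16
F(L) = 32*L (F(L) = ((16*L)*4)/2 = (64*L)/2 = 32*L)
G(C) = -1 + 32*C**2 (G(C) = -1 + C*(32*C) = -1 + 32*C**2)
h(f) = -9/2 (h(f) = (6*(-3))/4 = (1/4)*(-18) = -9/2)
(h(O(3, 4)) + G(-5))**2 = (-9/2 + (-1 + 32*(-5)**2))**2 = (-9/2 + (-1 + 32*25))**2 = (-9/2 + (-1 + 800))**2 = (-9/2 + 799)**2 = (1589/2)**2 = 2524921/4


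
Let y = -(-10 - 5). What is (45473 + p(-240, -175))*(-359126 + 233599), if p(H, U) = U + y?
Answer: -5688004951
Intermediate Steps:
y = 15 (y = -1*(-15) = 15)
p(H, U) = 15 + U (p(H, U) = U + 15 = 15 + U)
(45473 + p(-240, -175))*(-359126 + 233599) = (45473 + (15 - 175))*(-359126 + 233599) = (45473 - 160)*(-125527) = 45313*(-125527) = -5688004951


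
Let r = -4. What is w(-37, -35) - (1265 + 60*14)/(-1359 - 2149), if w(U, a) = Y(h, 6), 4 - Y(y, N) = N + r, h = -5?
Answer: 9121/3508 ≈ 2.6001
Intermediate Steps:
Y(y, N) = 8 - N (Y(y, N) = 4 - (N - 4) = 4 - (-4 + N) = 4 + (4 - N) = 8 - N)
w(U, a) = 2 (w(U, a) = 8 - 1*6 = 8 - 6 = 2)
w(-37, -35) - (1265 + 60*14)/(-1359 - 2149) = 2 - (1265 + 60*14)/(-1359 - 2149) = 2 - (1265 + 840)/(-3508) = 2 - 2105*(-1)/3508 = 2 - 1*(-2105/3508) = 2 + 2105/3508 = 9121/3508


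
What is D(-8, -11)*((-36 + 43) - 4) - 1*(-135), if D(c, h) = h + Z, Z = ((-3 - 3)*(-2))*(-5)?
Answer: -78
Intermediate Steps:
Z = -60 (Z = -6*(-2)*(-5) = 12*(-5) = -60)
D(c, h) = -60 + h (D(c, h) = h - 60 = -60 + h)
D(-8, -11)*((-36 + 43) - 4) - 1*(-135) = (-60 - 11)*((-36 + 43) - 4) - 1*(-135) = -71*(7 - 4) + 135 = -71*3 + 135 = -213 + 135 = -78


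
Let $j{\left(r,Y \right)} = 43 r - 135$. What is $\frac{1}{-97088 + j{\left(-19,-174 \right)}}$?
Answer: $- \frac{1}{98040} \approx -1.02 \cdot 10^{-5}$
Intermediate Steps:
$j{\left(r,Y \right)} = -135 + 43 r$
$\frac{1}{-97088 + j{\left(-19,-174 \right)}} = \frac{1}{-97088 + \left(-135 + 43 \left(-19\right)\right)} = \frac{1}{-97088 - 952} = \frac{1}{-98040} = - \frac{1}{98040}$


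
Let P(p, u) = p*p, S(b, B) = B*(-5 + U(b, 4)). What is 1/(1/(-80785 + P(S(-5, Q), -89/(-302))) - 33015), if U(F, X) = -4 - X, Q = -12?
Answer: -56449/1863663736 ≈ -3.0289e-5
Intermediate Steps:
S(b, B) = -13*B (S(b, B) = B*(-5 + (-4 - 1*4)) = B*(-5 + (-4 - 4)) = B*(-5 - 8) = B*(-13) = -13*B)
P(p, u) = p**2
1/(1/(-80785 + P(S(-5, Q), -89/(-302))) - 33015) = 1/(1/(-80785 + (-13*(-12))**2) - 33015) = 1/(1/(-80785 + 156**2) - 33015) = 1/(1/(-80785 + 24336) - 33015) = 1/(1/(-56449) - 33015) = 1/(-1/56449 - 33015) = 1/(-1863663736/56449) = -56449/1863663736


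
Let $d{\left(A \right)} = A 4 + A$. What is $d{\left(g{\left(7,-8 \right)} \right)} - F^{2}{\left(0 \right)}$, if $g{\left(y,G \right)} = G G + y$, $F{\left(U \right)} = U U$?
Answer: $355$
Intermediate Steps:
$F{\left(U \right)} = U^{2}$
$g{\left(y,G \right)} = y + G^{2}$ ($g{\left(y,G \right)} = G^{2} + y = y + G^{2}$)
$d{\left(A \right)} = 5 A$ ($d{\left(A \right)} = 4 A + A = 5 A$)
$d{\left(g{\left(7,-8 \right)} \right)} - F^{2}{\left(0 \right)} = 5 \left(7 + \left(-8\right)^{2}\right) - \left(0^{2}\right)^{2} = 5 \left(7 + 64\right) - 0^{2} = 5 \cdot 71 - 0 = 355 + 0 = 355$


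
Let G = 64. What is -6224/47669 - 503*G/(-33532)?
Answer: 331464320/399609227 ≈ 0.82947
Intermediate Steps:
-6224/47669 - 503*G/(-33532) = -6224/47669 - 503*64/(-33532) = -6224*1/47669 - 32192*(-1/33532) = -6224/47669 + 8048/8383 = 331464320/399609227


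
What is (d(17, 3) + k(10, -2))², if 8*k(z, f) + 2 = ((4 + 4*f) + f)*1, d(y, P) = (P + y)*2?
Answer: 1521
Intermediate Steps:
d(y, P) = 2*P + 2*y
k(z, f) = ¼ + 5*f/8 (k(z, f) = -¼ + (((4 + 4*f) + f)*1)/8 = -¼ + ((4 + 5*f)*1)/8 = -¼ + (4 + 5*f)/8 = -¼ + (½ + 5*f/8) = ¼ + 5*f/8)
(d(17, 3) + k(10, -2))² = ((2*3 + 2*17) + (¼ + (5/8)*(-2)))² = ((6 + 34) + (¼ - 5/4))² = (40 - 1)² = 39² = 1521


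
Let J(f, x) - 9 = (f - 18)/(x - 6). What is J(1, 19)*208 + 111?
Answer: 1711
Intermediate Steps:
J(f, x) = 9 + (-18 + f)/(-6 + x) (J(f, x) = 9 + (f - 18)/(x - 6) = 9 + (-18 + f)/(-6 + x))
J(1, 19)*208 + 111 = ((-72 + 1 + 9*19)/(-6 + 19))*208 + 111 = ((-72 + 1 + 171)/13)*208 + 111 = ((1/13)*100)*208 + 111 = (100/13)*208 + 111 = 1600 + 111 = 1711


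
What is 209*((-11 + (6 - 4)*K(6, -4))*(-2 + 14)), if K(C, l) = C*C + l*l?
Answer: 233244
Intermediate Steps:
K(C, l) = C² + l²
209*((-11 + (6 - 4)*K(6, -4))*(-2 + 14)) = 209*((-11 + (6 - 4)*(6² + (-4)²))*(-2 + 14)) = 209*((-11 + 2*(36 + 16))*12) = 209*((-11 + 2*52)*12) = 209*((-11 + 104)*12) = 209*(93*12) = 209*1116 = 233244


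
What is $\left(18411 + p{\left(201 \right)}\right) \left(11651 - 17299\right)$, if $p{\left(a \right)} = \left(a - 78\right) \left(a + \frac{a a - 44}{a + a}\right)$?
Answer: $- \frac{20995290632}{67} \approx -3.1336 \cdot 10^{8}$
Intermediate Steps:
$p{\left(a \right)} = \left(-78 + a\right) \left(a + \frac{-44 + a^{2}}{2 a}\right)$ ($p{\left(a \right)} = \left(-78 + a\right) \left(a + \frac{a^{2} - 44}{2 a}\right) = \left(-78 + a\right) \left(a + \left(-44 + a^{2}\right) \frac{1}{2 a}\right) = \left(-78 + a\right) \left(a + \frac{-44 + a^{2}}{2 a}\right)$)
$\left(18411 + p{\left(201 \right)}\right) \left(11651 - 17299\right) = \left(18411 + \left(-22 - 23517 + \frac{1716}{201} + \frac{3 \cdot 201^{2}}{2}\right)\right) \left(11651 - 17299\right) = \left(18411 + \left(-22 - 23517 + 1716 \cdot \frac{1}{201} + \frac{3}{2} \cdot 40401\right)\right) \left(-5648\right) = \left(18411 + \left(-22 - 23517 + \frac{572}{67} + \frac{121203}{2}\right)\right) \left(-5648\right) = \left(18411 + \frac{4967519}{134}\right) \left(-5648\right) = \frac{7434593}{134} \left(-5648\right) = - \frac{20995290632}{67}$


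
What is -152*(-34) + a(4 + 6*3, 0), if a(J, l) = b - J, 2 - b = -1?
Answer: 5149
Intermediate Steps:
b = 3 (b = 2 - 1*(-1) = 2 + 1 = 3)
a(J, l) = 3 - J
-152*(-34) + a(4 + 6*3, 0) = -152*(-34) + (3 - (4 + 6*3)) = 5168 + (3 - (4 + 18)) = 5168 + (3 - 1*22) = 5168 + (3 - 22) = 5168 - 19 = 5149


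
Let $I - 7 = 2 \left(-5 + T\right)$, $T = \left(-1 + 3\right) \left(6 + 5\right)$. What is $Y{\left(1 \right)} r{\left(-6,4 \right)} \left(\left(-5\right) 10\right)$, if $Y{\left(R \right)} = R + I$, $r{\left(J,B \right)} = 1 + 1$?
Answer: $-4200$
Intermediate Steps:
$r{\left(J,B \right)} = 2$
$T = 22$ ($T = 2 \cdot 11 = 22$)
$I = 41$ ($I = 7 + 2 \left(-5 + 22\right) = 7 + 2 \cdot 17 = 7 + 34 = 41$)
$Y{\left(R \right)} = 41 + R$ ($Y{\left(R \right)} = R + 41 = 41 + R$)
$Y{\left(1 \right)} r{\left(-6,4 \right)} \left(\left(-5\right) 10\right) = \left(41 + 1\right) 2 \left(\left(-5\right) 10\right) = 42 \cdot 2 \left(-50\right) = 84 \left(-50\right) = -4200$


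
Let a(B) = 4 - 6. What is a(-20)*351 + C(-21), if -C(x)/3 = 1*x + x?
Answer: -576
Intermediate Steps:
a(B) = -2
C(x) = -6*x (C(x) = -3*(1*x + x) = -3*(x + x) = -6*x)
a(-20)*351 + C(-21) = -2*351 - 6*(-21) = -702 + 126 = -576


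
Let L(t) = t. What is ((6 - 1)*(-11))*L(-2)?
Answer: 110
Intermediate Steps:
((6 - 1)*(-11))*L(-2) = ((6 - 1)*(-11))*(-2) = (5*(-11))*(-2) = -55*(-2) = 110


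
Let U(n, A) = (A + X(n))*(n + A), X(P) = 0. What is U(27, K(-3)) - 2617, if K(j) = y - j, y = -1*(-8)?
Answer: -2199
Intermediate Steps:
y = 8
K(j) = 8 - j
U(n, A) = A*(A + n) (U(n, A) = (A + 0)*(n + A) = A*(A + n))
U(27, K(-3)) - 2617 = (8 - 1*(-3))*((8 - 1*(-3)) + 27) - 2617 = (8 + 3)*((8 + 3) + 27) - 2617 = 11*(11 + 27) - 2617 = 11*38 - 2617 = 418 - 2617 = -2199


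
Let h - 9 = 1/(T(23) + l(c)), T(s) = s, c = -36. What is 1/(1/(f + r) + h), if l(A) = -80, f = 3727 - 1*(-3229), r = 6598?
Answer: 257526/2313235 ≈ 0.11133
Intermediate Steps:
f = 6956 (f = 3727 + 3229 = 6956)
h = 512/57 (h = 9 + 1/(23 - 80) = 9 + 1/(-57) = 9 - 1/57 = 512/57 ≈ 8.9825)
1/(1/(f + r) + h) = 1/(1/(6956 + 6598) + 512/57) = 1/(1/13554 + 512/57) = 1/(2313235/257526) = 257526/2313235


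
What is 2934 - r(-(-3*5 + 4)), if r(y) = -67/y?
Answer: 32341/11 ≈ 2940.1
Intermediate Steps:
2934 - r(-(-3*5 + 4)) = 2934 - (-67)/((-(-3*5 + 4))) = 2934 - (-67)/((-(-15 + 4))) = 2934 - (-67)/((-1*(-11))) = 2934 - (-67)/11 = 2934 - 1*(-67/11) = 2934 + 67/11 = 32341/11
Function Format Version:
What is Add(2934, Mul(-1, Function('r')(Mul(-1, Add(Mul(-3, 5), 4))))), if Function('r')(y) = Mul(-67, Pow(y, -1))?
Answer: Rational(32341, 11) ≈ 2940.1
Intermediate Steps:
Add(2934, Mul(-1, Function('r')(Mul(-1, Add(Mul(-3, 5), 4))))) = Add(2934, Mul(-1, Mul(-67, Pow(Mul(-1, Add(Mul(-3, 5), 4)), -1)))) = Add(2934, Mul(-1, Mul(-67, Pow(Mul(-1, Add(-15, 4)), -1)))) = Add(2934, Mul(-1, Mul(-67, Pow(Mul(-1, -11), -1)))) = Add(2934, Mul(-1, Mul(-67, Pow(11, -1)))) = Add(2934, Mul(-1, Mul(-67, Rational(1, 11)))) = Add(2934, Mul(-1, Rational(-67, 11))) = Add(2934, Rational(67, 11)) = Rational(32341, 11)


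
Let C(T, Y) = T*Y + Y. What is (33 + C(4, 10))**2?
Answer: 6889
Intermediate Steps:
C(T, Y) = Y + T*Y
(33 + C(4, 10))**2 = (33 + 10*(1 + 4))**2 = (33 + 10*5)**2 = (33 + 50)**2 = 83**2 = 6889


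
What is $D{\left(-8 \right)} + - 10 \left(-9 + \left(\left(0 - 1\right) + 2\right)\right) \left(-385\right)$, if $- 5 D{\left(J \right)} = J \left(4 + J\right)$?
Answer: $- \frac{154032}{5} \approx -30806.0$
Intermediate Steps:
$D{\left(J \right)} = - \frac{J \left(4 + J\right)}{5}$
$D{\left(-8 \right)} + - 10 \left(-9 + \left(\left(0 - 1\right) + 2\right)\right) \left(-385\right) = \left(- \frac{1}{5}\right) \left(-8\right) \left(4 - 8\right) + - 10 \left(-9 + \left(\left(0 - 1\right) + 2\right)\right) \left(-385\right) = \left(- \frac{1}{5}\right) \left(-8\right) \left(-4\right) + - 10 \left(-9 + \left(-1 + 2\right)\right) \left(-385\right) = - \frac{32}{5} + - 10 \left(-9 + 1\right) \left(-385\right) = - \frac{32}{5} + \left(-10\right) \left(-8\right) \left(-385\right) = - \frac{32}{5} + 80 \left(-385\right) = - \frac{32}{5} - 30800 = - \frac{154032}{5}$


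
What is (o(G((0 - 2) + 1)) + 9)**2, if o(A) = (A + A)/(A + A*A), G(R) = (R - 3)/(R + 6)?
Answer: 361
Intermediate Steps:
G(R) = (-3 + R)/(6 + R)
o(A) = 2*A/(A + A**2) (o(A) = (2*A)/(A + A**2) = 2*A/(A + A**2))
(o(G((0 - 2) + 1)) + 9)**2 = (2/(1 + (-3 + ((0 - 2) + 1))/(6 + ((0 - 2) + 1))) + 9)**2 = (2/(1 + (-3 + (-2 + 1))/(6 + (-2 + 1))) + 9)**2 = (2/(1 + (-3 - 1)/(6 - 1)) + 9)**2 = (2/(1 - 4/5) + 9)**2 = (2/(1/5) + 9)**2 = (2*5 + 9)**2 = (10 + 9)**2 = 19**2 = 361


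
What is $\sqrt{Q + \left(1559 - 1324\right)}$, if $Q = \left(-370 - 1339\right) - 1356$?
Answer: $i \sqrt{2830} \approx 53.198 i$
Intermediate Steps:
$Q = -3065$ ($Q = -1709 - 1356 = -3065$)
$\sqrt{Q + \left(1559 - 1324\right)} = \sqrt{-3065 + \left(1559 - 1324\right)} = \sqrt{-3065 + 235} = \sqrt{-2830} = i \sqrt{2830}$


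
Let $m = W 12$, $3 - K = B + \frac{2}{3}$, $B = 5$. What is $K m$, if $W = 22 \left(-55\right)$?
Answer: $38720$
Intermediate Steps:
$K = - \frac{8}{3}$ ($K = 3 - \left(5 + \frac{2}{3}\right) = 3 - \frac{17}{3} = - \frac{8}{3} \approx -2.6667$)
$W = -1210$
$m = -14520$ ($m = \left(-1210\right) 12 = -14520$)
$K m = \left(- \frac{8}{3}\right) \left(-14520\right) = 38720$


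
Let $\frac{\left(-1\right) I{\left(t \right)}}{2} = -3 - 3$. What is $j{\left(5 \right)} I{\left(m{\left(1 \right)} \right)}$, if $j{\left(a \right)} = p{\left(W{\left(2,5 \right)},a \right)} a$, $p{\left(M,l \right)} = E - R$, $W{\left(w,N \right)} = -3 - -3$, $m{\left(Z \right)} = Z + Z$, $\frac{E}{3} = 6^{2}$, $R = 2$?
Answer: $6360$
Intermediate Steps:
$E = 108$ ($E = 3 \cdot 6^{2} = 3 \cdot 36 = 108$)
$m{\left(Z \right)} = 2 Z$
$W{\left(w,N \right)} = 0$ ($W{\left(w,N \right)} = -3 + 3 = 0$)
$I{\left(t \right)} = 12$ ($I{\left(t \right)} = - 2 \left(-3 - 3\right) = \left(-2\right) \left(-6\right) = 12$)
$p{\left(M,l \right)} = 106$ ($p{\left(M,l \right)} = 108 - 2 = 106$)
$j{\left(a \right)} = 106 a$
$j{\left(5 \right)} I{\left(m{\left(1 \right)} \right)} = 106 \cdot 5 \cdot 12 = 530 \cdot 12 = 6360$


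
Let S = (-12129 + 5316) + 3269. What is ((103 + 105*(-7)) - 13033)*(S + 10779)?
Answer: -98866275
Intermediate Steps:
S = -3544 (S = -6813 + 3269 = -3544)
((103 + 105*(-7)) - 13033)*(S + 10779) = ((103 + 105*(-7)) - 13033)*(-3544 + 10779) = ((103 - 735) - 13033)*7235 = (-632 - 13033)*7235 = -13665*7235 = -98866275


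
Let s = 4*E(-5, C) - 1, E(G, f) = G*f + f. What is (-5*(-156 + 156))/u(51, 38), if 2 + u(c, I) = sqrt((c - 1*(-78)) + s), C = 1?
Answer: 0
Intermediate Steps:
E(G, f) = f + G*f
s = -17 (s = 4*(1*(1 - 5)) - 1 = 4*(1*(-4)) - 1 = 4*(-4) - 1 = -16 - 1 = -17)
u(c, I) = -2 + sqrt(61 + c) (u(c, I) = -2 + sqrt((c - 1*(-78)) - 17) = -2 + sqrt((c + 78) - 17) = -2 + sqrt((78 + c) - 17) = -2 + sqrt(61 + c))
(-5*(-156 + 156))/u(51, 38) = (-5*(-156 + 156))/(-2 + sqrt(61 + 51)) = (-5*0)/(-2 + sqrt(112)) = 0/(-2 + 4*sqrt(7)) = 0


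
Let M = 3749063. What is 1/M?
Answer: 1/3749063 ≈ 2.6673e-7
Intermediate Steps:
1/M = 1/3749063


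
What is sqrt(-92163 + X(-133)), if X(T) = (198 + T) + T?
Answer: I*sqrt(92231) ≈ 303.7*I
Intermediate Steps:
X(T) = 198 + 2*T
sqrt(-92163 + X(-133)) = sqrt(-92163 + (198 + 2*(-133))) = sqrt(-92163 + (198 - 266)) = sqrt(-92163 - 68) = sqrt(-92231) = I*sqrt(92231)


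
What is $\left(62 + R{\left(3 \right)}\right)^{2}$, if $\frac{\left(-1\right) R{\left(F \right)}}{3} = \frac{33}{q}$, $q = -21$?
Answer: $\frac{218089}{49} \approx 4450.8$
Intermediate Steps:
$R{\left(F \right)} = \frac{33}{7}$ ($R{\left(F \right)} = - 3 \frac{33}{-21} = - 3 \cdot 33 \left(- \frac{1}{21}\right) = \left(-3\right) \left(- \frac{11}{7}\right) = \frac{33}{7}$)
$\left(62 + R{\left(3 \right)}\right)^{2} = \left(62 + \frac{33}{7}\right)^{2} = \left(\frac{467}{7}\right)^{2} = \frac{218089}{49}$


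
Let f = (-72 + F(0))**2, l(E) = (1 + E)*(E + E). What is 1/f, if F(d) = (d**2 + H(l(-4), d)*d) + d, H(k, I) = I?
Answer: 1/5184 ≈ 0.00019290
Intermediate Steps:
l(E) = 2*E*(1 + E) (l(E) = (1 + E)*(2*E) = 2*E*(1 + E))
F(d) = d + 2*d**2 (F(d) = (d**2 + d*d) + d = (d**2 + d**2) + d = 2*d**2 + d = d + 2*d**2)
f = 5184 (f = (-72 + 0*(1 + 2*0))**2 = (-72 + 0*(1 + 0))**2 = (-72 + 0*1)**2 = (-72 + 0)**2 = (-72)**2 = 5184)
1/f = 1/5184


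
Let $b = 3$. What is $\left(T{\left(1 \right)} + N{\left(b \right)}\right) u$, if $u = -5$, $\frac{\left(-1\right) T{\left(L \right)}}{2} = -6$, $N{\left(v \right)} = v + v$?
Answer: $-90$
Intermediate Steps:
$N{\left(v \right)} = 2 v$
$T{\left(L \right)} = 12$ ($T{\left(L \right)} = \left(-2\right) \left(-6\right) = 12$)
$\left(T{\left(1 \right)} + N{\left(b \right)}\right) u = \left(12 + 2 \cdot 3\right) \left(-5\right) = \left(12 + 6\right) \left(-5\right) = 18 \left(-5\right) = -90$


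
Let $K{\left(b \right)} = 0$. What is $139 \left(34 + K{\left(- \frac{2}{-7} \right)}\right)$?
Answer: $4726$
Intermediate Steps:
$139 \left(34 + K{\left(- \frac{2}{-7} \right)}\right) = 139 \left(34 + 0\right) = 139 \cdot 34 = 4726$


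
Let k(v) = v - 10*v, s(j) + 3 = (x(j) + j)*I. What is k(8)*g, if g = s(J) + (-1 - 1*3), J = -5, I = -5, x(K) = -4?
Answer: -2736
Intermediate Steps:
s(j) = 17 - 5*j (s(j) = -3 + (-4 + j)*(-5) = -3 + (20 - 5*j) = 17 - 5*j)
k(v) = -9*v
g = 38 (g = (17 - 5*(-5)) + (-1 - 1*3) = (17 + 25) + (-1 - 3) = 42 - 4 = 38)
k(8)*g = -9*8*38 = -72*38 = -2736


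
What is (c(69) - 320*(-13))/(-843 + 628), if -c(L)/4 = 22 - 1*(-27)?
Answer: -3964/215 ≈ -18.437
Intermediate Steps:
c(L) = -196 (c(L) = -4*(22 - 1*(-27)) = -4*(22 + 27) = -4*49 = -196)
(c(69) - 320*(-13))/(-843 + 628) = (-196 - 320*(-13))/(-843 + 628) = (-196 + 4160)/(-215) = 3964*(-1/215) = -3964/215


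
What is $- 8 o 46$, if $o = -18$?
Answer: $6624$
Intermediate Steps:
$- 8 o 46 = \left(-8\right) \left(-18\right) 46 = 144 \cdot 46 = 6624$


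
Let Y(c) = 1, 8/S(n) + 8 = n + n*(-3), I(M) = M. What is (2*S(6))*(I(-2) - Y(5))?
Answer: 12/5 ≈ 2.4000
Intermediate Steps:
S(n) = 8/(-8 - 2*n) (S(n) = 8/(-8 + (n + n*(-3))) = 8/(-8 + (n - 3*n)) = 8/(-8 - 2*n))
(2*S(6))*(I(-2) - Y(5)) = (2*(-4/(4 + 6)))*(-2 - 1*1) = (2*(-4/10))*(-2 - 1) = (2*(-4*1/10))*(-3) = (2*(-2/5))*(-3) = -4/5*(-3) = 12/5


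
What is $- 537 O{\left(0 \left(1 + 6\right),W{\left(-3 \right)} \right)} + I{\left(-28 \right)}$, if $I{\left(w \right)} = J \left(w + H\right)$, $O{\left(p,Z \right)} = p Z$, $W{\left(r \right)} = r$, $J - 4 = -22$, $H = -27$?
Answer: $990$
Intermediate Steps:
$J = -18$ ($J = 4 - 22 = -18$)
$O{\left(p,Z \right)} = Z p$
$I{\left(w \right)} = 486 - 18 w$ ($I{\left(w \right)} = - 18 \left(w - 27\right) = - 18 \left(-27 + w\right) = 486 - 18 w$)
$- 537 O{\left(0 \left(1 + 6\right),W{\left(-3 \right)} \right)} + I{\left(-28 \right)} = - 537 \left(- 3 \cdot 0 \left(1 + 6\right)\right) + \left(486 - -504\right) = - 537 \left(- 3 \cdot 0 \cdot 7\right) + \left(486 + 504\right) = - 537 \left(\left(-3\right) 0\right) + 990 = \left(-537\right) 0 + 990 = 0 + 990 = 990$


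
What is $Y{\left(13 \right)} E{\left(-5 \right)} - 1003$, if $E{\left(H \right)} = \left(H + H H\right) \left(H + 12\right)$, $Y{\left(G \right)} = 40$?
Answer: $4597$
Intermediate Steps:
$E{\left(H \right)} = \left(12 + H\right) \left(H + H^{2}\right)$ ($E{\left(H \right)} = \left(H + H^{2}\right) \left(12 + H\right) = \left(12 + H\right) \left(H + H^{2}\right)$)
$Y{\left(13 \right)} E{\left(-5 \right)} - 1003 = 40 \left(- 5 \left(12 + \left(-5\right)^{2} + 13 \left(-5\right)\right)\right) - 1003 = 40 \left(- 5 \left(12 + 25 - 65\right)\right) - 1003 = 40 \left(\left(-5\right) \left(-28\right)\right) - 1003 = 40 \cdot 140 - 1003 = 5600 - 1003 = 4597$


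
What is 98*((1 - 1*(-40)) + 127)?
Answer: 16464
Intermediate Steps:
98*((1 - 1*(-40)) + 127) = 98*((1 + 40) + 127) = 98*(41 + 127) = 98*168 = 16464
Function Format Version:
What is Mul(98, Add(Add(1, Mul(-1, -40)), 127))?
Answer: 16464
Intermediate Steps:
Mul(98, Add(Add(1, Mul(-1, -40)), 127)) = Mul(98, Add(Add(1, 40), 127)) = Mul(98, Add(41, 127)) = Mul(98, 168) = 16464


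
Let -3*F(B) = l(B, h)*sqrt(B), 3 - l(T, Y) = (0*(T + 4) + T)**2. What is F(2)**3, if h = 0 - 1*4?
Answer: 2*sqrt(2)/27 ≈ 0.10476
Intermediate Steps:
h = -4 (h = 0 - 4 = -4)
l(T, Y) = 3 - T**2 (l(T, Y) = 3 - (0*(T + 4) + T)**2 = 3 - (0*(4 + T) + T)**2 = 3 - (0 + T)**2 = 3 - T**2)
F(B) = -sqrt(B)*(3 - B**2)/3 (F(B) = -(3 - B**2)*sqrt(B)/3 = -sqrt(B)*(3 - B**2)/3)
F(2)**3 = (sqrt(2)*(-3 + 2**2)/3)**3 = (sqrt(2)*(-3 + 4)/3)**3 = ((1/3)*sqrt(2)*1)**3 = (sqrt(2)/3)**3 = 2*sqrt(2)/27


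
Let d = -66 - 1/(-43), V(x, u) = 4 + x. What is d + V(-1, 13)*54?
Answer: 4129/43 ≈ 96.023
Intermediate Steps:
d = -2837/43 (d = -66 - 1*(-1/43) = -66 + 1/43 = -2837/43 ≈ -65.977)
d + V(-1, 13)*54 = -2837/43 + (4 - 1)*54 = -2837/43 + 3*54 = -2837/43 + 162 = 4129/43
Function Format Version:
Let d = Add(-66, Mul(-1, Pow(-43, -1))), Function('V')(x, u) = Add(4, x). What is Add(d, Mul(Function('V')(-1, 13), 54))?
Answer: Rational(4129, 43) ≈ 96.023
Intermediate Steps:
d = Rational(-2837, 43) (d = Add(-66, Mul(-1, Rational(-1, 43))) = Add(-66, Rational(1, 43)) = Rational(-2837, 43) ≈ -65.977)
Add(d, Mul(Function('V')(-1, 13), 54)) = Add(Rational(-2837, 43), Mul(Add(4, -1), 54)) = Add(Rational(-2837, 43), Mul(3, 54)) = Add(Rational(-2837, 43), 162) = Rational(4129, 43)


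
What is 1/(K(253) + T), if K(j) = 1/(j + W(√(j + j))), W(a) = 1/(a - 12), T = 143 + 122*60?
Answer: 172972497925/1290894435610511 + √506/1290894435610511 ≈ 0.00013399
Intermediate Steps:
T = 7463 (T = 143 + 7320 = 7463)
W(a) = 1/(-12 + a)
K(j) = 1/(j + 1/(-12 + √2*√j)) (K(j) = 1/(j + 1/(-12 + √(j + j))) = 1/(j + 1/(-12 + √(2*j))) = 1/(j + 1/(-12 + √2*√j)))
1/(K(253) + T) = 1/((-12 + √2*√253)/(1 + 253*(-12 + √2*√253)) + 7463) = 1/((-12 + √506)/(1 + 253*(-12 + √506)) + 7463) = 1/((-12 + √506)/(1 + (-3036 + 253*√506)) + 7463) = 1/((-12 + √506)/(-3035 + 253*√506) + 7463) = 1/(7463 + (-12 + √506)/(-3035 + 253*√506))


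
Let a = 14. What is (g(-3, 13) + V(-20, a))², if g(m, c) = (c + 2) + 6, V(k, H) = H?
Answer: 1225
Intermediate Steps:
g(m, c) = 8 + c (g(m, c) = (2 + c) + 6 = 8 + c)
(g(-3, 13) + V(-20, a))² = ((8 + 13) + 14)² = (21 + 14)² = 35² = 1225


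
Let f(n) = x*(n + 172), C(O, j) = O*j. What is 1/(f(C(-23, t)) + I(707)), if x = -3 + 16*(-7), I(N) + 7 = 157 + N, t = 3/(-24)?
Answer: -8/154029 ≈ -5.1938e-5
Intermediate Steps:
t = -⅛ (t = 3*(-1/24) = -⅛ ≈ -0.12500)
I(N) = 150 + N (I(N) = -7 + (157 + N) = 150 + N)
x = -115 (x = -3 - 112 = -115)
f(n) = -19780 - 115*n (f(n) = -115*(n + 172) = -115*(172 + n) = -19780 - 115*n)
1/(f(C(-23, t)) + I(707)) = 1/((-19780 - (-2645)*(-1)/8) + (150 + 707)) = 1/((-19780 - 115*23/8) + 857) = 1/((-19780 - 2645/8) + 857) = 1/(-160885/8 + 857) = 1/(-154029/8) = -8/154029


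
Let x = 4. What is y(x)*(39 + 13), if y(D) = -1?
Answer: -52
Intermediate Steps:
y(x)*(39 + 13) = -(39 + 13) = -1*52 = -52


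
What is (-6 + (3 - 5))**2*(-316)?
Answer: -20224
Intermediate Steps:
(-6 + (3 - 5))**2*(-316) = (-6 - 2)**2*(-316) = (-8)**2*(-316) = 64*(-316) = -20224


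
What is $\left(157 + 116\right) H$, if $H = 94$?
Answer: $25662$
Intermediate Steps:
$\left(157 + 116\right) H = \left(157 + 116\right) 94 = 273 \cdot 94 = 25662$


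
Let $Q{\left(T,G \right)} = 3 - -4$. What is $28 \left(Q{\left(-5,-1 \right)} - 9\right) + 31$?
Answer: $-25$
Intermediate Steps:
$Q{\left(T,G \right)} = 7$ ($Q{\left(T,G \right)} = 3 + 4 = 7$)
$28 \left(Q{\left(-5,-1 \right)} - 9\right) + 31 = 28 \left(7 - 9\right) + 31 = 28 \left(-2\right) + 31 = -56 + 31 = -25$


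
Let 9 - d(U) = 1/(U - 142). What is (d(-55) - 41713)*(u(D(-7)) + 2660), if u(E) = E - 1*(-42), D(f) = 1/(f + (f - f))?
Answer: -155383288231/1379 ≈ -1.1268e+8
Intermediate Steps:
d(U) = 9 - 1/(-142 + U) (d(U) = 9 - 1/(U - 142) = 9 - 1/(-142 + U))
D(f) = 1/f (D(f) = 1/(f + 0) = 1/f)
u(E) = 42 + E (u(E) = E + 42 = 42 + E)
(d(-55) - 41713)*(u(D(-7)) + 2660) = ((-1279 + 9*(-55))/(-142 - 55) - 41713)*((42 + 1/(-7)) + 2660) = ((-1279 - 495)/(-197) - 41713)*((42 - ⅐) + 2660) = (-1/197*(-1774) - 41713)*(293/7 + 2660) = (1774/197 - 41713)*(18913/7) = -8215687/197*18913/7 = -155383288231/1379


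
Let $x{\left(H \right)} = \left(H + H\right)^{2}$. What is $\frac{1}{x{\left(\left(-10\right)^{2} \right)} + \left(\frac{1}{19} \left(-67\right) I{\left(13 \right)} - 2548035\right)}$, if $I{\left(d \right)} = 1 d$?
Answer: $- \frac{19}{47653536} \approx -3.9871 \cdot 10^{-7}$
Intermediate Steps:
$I{\left(d \right)} = d$
$x{\left(H \right)} = 4 H^{2}$ ($x{\left(H \right)} = \left(2 H\right)^{2} = 4 H^{2}$)
$\frac{1}{x{\left(\left(-10\right)^{2} \right)} + \left(\frac{1}{19} \left(-67\right) I{\left(13 \right)} - 2548035\right)} = \frac{1}{4 \left(\left(-10\right)^{2}\right)^{2} - \left(2548035 - \frac{1}{19} \left(-67\right) 13\right)} = \frac{1}{4 \cdot 100^{2} - \left(2548035 - \frac{1}{19} \left(-67\right) 13\right)} = \frac{1}{4 \cdot 10000 - \frac{48413536}{19}} = \frac{1}{40000 - \frac{48413536}{19}} = \frac{1}{- \frac{47653536}{19}} = - \frac{19}{47653536}$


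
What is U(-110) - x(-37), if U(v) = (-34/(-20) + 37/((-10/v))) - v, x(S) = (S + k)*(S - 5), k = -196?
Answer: -92673/10 ≈ -9267.3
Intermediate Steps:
x(S) = (-196 + S)*(-5 + S) (x(S) = (S - 196)*(S - 5) = (-196 + S)*(-5 + S))
U(v) = 17/10 - 47*v/10 (U(v) = (-34*(-1/20) + 37*(-v/10)) - v = (17/10 - 37*v/10) - v = 17/10 - 47*v/10)
U(-110) - x(-37) = (17/10 - 47/10*(-110)) - (980 + (-37)² - 201*(-37)) = (17/10 + 517) - (980 + 1369 + 7437) = 5187/10 - 1*9786 = 5187/10 - 9786 = -92673/10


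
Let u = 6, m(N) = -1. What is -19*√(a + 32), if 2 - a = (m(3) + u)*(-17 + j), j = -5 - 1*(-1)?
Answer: -19*√139 ≈ -224.01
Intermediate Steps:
j = -4 (j = -5 + 1 = -4)
a = 107 (a = 2 - (-1 + 6)*(-17 - 4) = 2 - 5*(-21) = 2 - 1*(-105) = 2 + 105 = 107)
-19*√(a + 32) = -19*√(107 + 32) = -19*√139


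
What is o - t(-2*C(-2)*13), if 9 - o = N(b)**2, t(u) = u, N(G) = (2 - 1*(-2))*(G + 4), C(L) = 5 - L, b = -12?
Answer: -833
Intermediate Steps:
N(G) = 16 + 4*G (N(G) = (2 + 2)*(4 + G) = 4*(4 + G) = 16 + 4*G)
o = -1015 (o = 9 - (16 + 4*(-12))**2 = 9 - (16 - 48)**2 = 9 - 1*(-32)**2 = 9 - 1*1024 = 9 - 1024 = -1015)
o - t(-2*C(-2)*13) = -1015 - (-2*(5 - 1*(-2)))*13 = -1015 - (-2*(5 + 2))*13 = -1015 - (-2*7)*13 = -1015 - (-14)*13 = -1015 - 1*(-182) = -1015 + 182 = -833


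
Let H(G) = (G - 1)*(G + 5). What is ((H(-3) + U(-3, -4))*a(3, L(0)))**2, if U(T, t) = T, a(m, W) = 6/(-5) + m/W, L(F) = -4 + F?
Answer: 184041/400 ≈ 460.10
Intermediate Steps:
a(m, W) = -6/5 + m/W (a(m, W) = 6*(-1/5) + m/W = -6/5 + m/W)
H(G) = (-1 + G)*(5 + G)
((H(-3) + U(-3, -4))*a(3, L(0)))**2 = (((-5 + (-3)**2 + 4*(-3)) - 3)*(-6/5 + 3/(-4 + 0)))**2 = (((-5 + 9 - 12) - 3)*(-6/5 + 3/(-4)))**2 = ((-8 - 3)*(-6/5 + 3*(-1/4)))**2 = (-11*(-6/5 - 3/4))**2 = (-11*(-39/20))**2 = (429/20)**2 = 184041/400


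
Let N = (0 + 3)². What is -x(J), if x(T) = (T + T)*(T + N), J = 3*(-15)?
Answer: -3240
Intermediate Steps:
J = -45
N = 9 (N = 3² = 9)
x(T) = 2*T*(9 + T) (x(T) = (T + T)*(T + 9) = (2*T)*(9 + T) = 2*T*(9 + T))
-x(J) = -2*(-45)*(9 - 45) = -2*(-45)*(-36) = -1*3240 = -3240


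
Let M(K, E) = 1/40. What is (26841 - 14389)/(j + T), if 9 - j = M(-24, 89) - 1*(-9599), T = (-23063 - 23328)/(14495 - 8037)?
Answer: -1608300320/1239575449 ≈ -1.2975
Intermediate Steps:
M(K, E) = 1/40
T = -46391/6458 ≈ -7.1835
j = -383601/40 (j = 9 - (1/40 - 1*(-9599)) = 9 - (1/40 + 9599) = 9 - 1*383961/40 = 9 - 383961/40 = -383601/40 ≈ -9590.0)
(26841 - 14389)/(j + T) = (26841 - 14389)/(-383601/40 - 46391/6458) = 12452/(-1239575449/129160) = 12452*(-129160/1239575449) = -1608300320/1239575449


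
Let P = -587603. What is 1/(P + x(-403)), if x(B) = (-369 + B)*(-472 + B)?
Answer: 1/87897 ≈ 1.1377e-5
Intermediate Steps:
x(B) = (-472 + B)*(-369 + B)
1/(P + x(-403)) = 1/(-587603 + (174168 + (-403)**2 - 841*(-403))) = 1/(-587603 + (174168 + 162409 + 338923)) = 1/(-587603 + 675500) = 1/87897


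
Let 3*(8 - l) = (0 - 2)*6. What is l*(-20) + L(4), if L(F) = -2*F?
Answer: -248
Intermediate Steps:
l = 12 (l = 8 - (0 - 2)*6/3 = 8 - (-2)*6/3 = 8 - ⅓*(-12) = 8 + 4 = 12)
l*(-20) + L(4) = 12*(-20) - 2*4 = -240 - 8 = -248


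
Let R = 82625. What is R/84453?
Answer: 82625/84453 ≈ 0.97835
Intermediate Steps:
R/84453 = 82625/84453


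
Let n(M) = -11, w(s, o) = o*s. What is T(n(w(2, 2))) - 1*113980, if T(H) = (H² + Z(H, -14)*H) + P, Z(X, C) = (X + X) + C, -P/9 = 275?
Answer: -115938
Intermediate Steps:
P = -2475 (P = -9*275 = -2475)
Z(X, C) = C + 2*X (Z(X, C) = 2*X + C = C + 2*X)
T(H) = -2475 + H² + H*(-14 + 2*H) (T(H) = (H² + (-14 + 2*H)*H) - 2475 = (H² + H*(-14 + 2*H)) - 2475 = -2475 + H² + H*(-14 + 2*H))
T(n(w(2, 2))) - 1*113980 = (-2475 - 14*(-11) + 3*(-11)²) - 1*113980 = (-2475 + 154 + 3*121) - 113980 = (-2475 + 154 + 363) - 113980 = -1958 - 113980 = -115938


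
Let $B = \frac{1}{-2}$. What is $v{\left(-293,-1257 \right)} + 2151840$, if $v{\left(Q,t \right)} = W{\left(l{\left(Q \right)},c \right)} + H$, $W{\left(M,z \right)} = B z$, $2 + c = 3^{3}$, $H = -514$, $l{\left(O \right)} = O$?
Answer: $\frac{4302627}{2} \approx 2.1513 \cdot 10^{6}$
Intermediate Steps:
$B = - \frac{1}{2} \approx -0.5$
$c = 25$ ($c = -2 + 3^{3} = -2 + 27 = 25$)
$W{\left(M,z \right)} = - \frac{z}{2}$
$v{\left(Q,t \right)} = - \frac{1053}{2}$ ($v{\left(Q,t \right)} = \left(- \frac{1}{2}\right) 25 - 514 = - \frac{25}{2} - 514 = - \frac{1053}{2}$)
$v{\left(-293,-1257 \right)} + 2151840 = - \frac{1053}{2} + 2151840 = \frac{4302627}{2}$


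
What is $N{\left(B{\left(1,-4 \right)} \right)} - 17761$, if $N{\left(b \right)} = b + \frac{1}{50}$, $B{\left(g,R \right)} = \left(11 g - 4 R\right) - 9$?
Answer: $- \frac{887149}{50} \approx -17743.0$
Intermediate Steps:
$B{\left(g,R \right)} = -9 - 4 R + 11 g$ ($B{\left(g,R \right)} = \left(- 4 R + 11 g\right) - 9 = -9 - 4 R + 11 g$)
$N{\left(b \right)} = \frac{1}{50} + b$ ($N{\left(b \right)} = b + \frac{1}{50} = \frac{1}{50} + b$)
$N{\left(B{\left(1,-4 \right)} \right)} - 17761 = \left(\frac{1}{50} - -18\right) - 17761 = \left(\frac{1}{50} + \left(-9 + 16 + 11\right)\right) - 17761 = \left(\frac{1}{50} + 18\right) - 17761 = \frac{901}{50} - 17761 = - \frac{887149}{50}$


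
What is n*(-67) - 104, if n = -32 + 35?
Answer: -305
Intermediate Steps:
n = 3
n*(-67) - 104 = 3*(-67) - 104 = -201 - 104 = -305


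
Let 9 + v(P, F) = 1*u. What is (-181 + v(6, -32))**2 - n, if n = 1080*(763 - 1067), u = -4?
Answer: 365956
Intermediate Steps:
v(P, F) = -13 (v(P, F) = -9 + 1*(-4) = -9 - 4 = -13)
n = -328320 (n = 1080*(-304) = -328320)
(-181 + v(6, -32))**2 - n = (-181 - 13)**2 - 1*(-328320) = (-194)**2 + 328320 = 37636 + 328320 = 365956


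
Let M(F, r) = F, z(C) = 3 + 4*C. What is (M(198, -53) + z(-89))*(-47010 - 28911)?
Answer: 11767755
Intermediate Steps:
(M(198, -53) + z(-89))*(-47010 - 28911) = (198 + (3 + 4*(-89)))*(-47010 - 28911) = (198 + (3 - 356))*(-75921) = (198 - 353)*(-75921) = -155*(-75921) = 11767755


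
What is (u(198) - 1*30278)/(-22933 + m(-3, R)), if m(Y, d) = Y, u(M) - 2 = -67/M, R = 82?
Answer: 5994715/4541328 ≈ 1.3200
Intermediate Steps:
u(M) = 2 - 67/M
(u(198) - 1*30278)/(-22933 + m(-3, R)) = ((2 - 67/198) - 1*30278)/(-22933 - 3) = ((2 - 67*1/198) - 30278)/(-22936) = ((2 - 67/198) - 30278)*(-1/22936) = (329/198 - 30278)*(-1/22936) = -5994715/198*(-1/22936) = 5994715/4541328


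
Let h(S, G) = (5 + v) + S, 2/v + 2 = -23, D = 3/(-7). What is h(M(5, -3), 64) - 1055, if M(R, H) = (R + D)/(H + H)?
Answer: -551692/525 ≈ -1050.8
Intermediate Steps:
D = -3/7 (D = 3*(-1/7) = -3/7 ≈ -0.42857)
M(R, H) = (-3/7 + R)/(2*H) (M(R, H) = (R - 3/7)/(H + H) = (-3/7 + R)/((2*H)) = (-3/7 + R)*(1/(2*H)) = (-3/7 + R)/(2*H))
v = -2/25 (v = 2/(-2 - 23) = 2/(-25) = 2*(-1/25) = -2/25 ≈ -0.080000)
h(S, G) = 123/25 + S (h(S, G) = (5 - 2/25) + S = 123/25 + S)
h(M(5, -3), 64) - 1055 = (123/25 + (1/14)*(-3 + 7*5)/(-3)) - 1055 = (123/25 + (1/14)*(-1/3)*(-3 + 35)) - 1055 = (123/25 + (1/14)*(-1/3)*32) - 1055 = (123/25 - 16/21) - 1055 = 2183/525 - 1055 = -551692/525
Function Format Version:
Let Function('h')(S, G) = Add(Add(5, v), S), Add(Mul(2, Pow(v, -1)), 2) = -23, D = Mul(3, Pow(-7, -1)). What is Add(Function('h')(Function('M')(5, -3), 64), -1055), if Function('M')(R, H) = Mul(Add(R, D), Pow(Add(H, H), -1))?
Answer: Rational(-551692, 525) ≈ -1050.8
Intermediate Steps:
D = Rational(-3, 7) (D = Mul(3, Rational(-1, 7)) = Rational(-3, 7) ≈ -0.42857)
Function('M')(R, H) = Mul(Rational(1, 2), Pow(H, -1), Add(Rational(-3, 7), R)) (Function('M')(R, H) = Mul(Add(R, Rational(-3, 7)), Pow(Add(H, H), -1)) = Mul(Add(Rational(-3, 7), R), Pow(Mul(2, H), -1)) = Mul(Add(Rational(-3, 7), R), Mul(Rational(1, 2), Pow(H, -1))) = Mul(Rational(1, 2), Pow(H, -1), Add(Rational(-3, 7), R)))
v = Rational(-2, 25) (v = Mul(2, Pow(Add(-2, -23), -1)) = Mul(2, Pow(-25, -1)) = Mul(2, Rational(-1, 25)) = Rational(-2, 25) ≈ -0.080000)
Function('h')(S, G) = Add(Rational(123, 25), S) (Function('h')(S, G) = Add(Add(5, Rational(-2, 25)), S) = Add(Rational(123, 25), S))
Add(Function('h')(Function('M')(5, -3), 64), -1055) = Add(Add(Rational(123, 25), Mul(Rational(1, 14), Pow(-3, -1), Add(-3, Mul(7, 5)))), -1055) = Add(Add(Rational(123, 25), Mul(Rational(1, 14), Rational(-1, 3), Add(-3, 35))), -1055) = Add(Add(Rational(123, 25), Mul(Rational(1, 14), Rational(-1, 3), 32)), -1055) = Add(Add(Rational(123, 25), Rational(-16, 21)), -1055) = Add(Rational(2183, 525), -1055) = Rational(-551692, 525)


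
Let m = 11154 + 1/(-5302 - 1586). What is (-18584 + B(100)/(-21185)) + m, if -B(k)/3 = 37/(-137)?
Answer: -148535751701713/19991352360 ≈ -7430.0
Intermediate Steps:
B(k) = 111/137 (B(k) = -111/(-137) = -111*(-1)/137 = -3*(-37/137) = 111/137)
m = 76828751/6888 (m = 11154 + 1/(-6888) = 11154 - 1/6888 = 76828751/6888 ≈ 11154.)
(-18584 + B(100)/(-21185)) + m = (-18584 + (111/137)/(-21185)) + 76828751/6888 = (-18584 + (111/137)*(-1/21185)) + 76828751/6888 = (-18584 - 111/2902345) + 76828751/6888 = -53937179591/2902345 + 76828751/6888 = -148535751701713/19991352360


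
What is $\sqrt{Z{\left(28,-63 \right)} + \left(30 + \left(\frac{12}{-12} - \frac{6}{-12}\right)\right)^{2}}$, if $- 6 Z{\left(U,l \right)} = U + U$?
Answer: $\frac{\sqrt{30993}}{6} \approx 29.341$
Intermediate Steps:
$Z{\left(U,l \right)} = - \frac{U}{3}$ ($Z{\left(U,l \right)} = - \frac{U + U}{6} = - \frac{2 U}{6} = - \frac{U}{3}$)
$\sqrt{Z{\left(28,-63 \right)} + \left(30 + \left(\frac{12}{-12} - \frac{6}{-12}\right)\right)^{2}} = \sqrt{\left(- \frac{1}{3}\right) 28 + \left(30 + \left(\frac{12}{-12} - \frac{6}{-12}\right)\right)^{2}} = \sqrt{- \frac{28}{3} + \left(30 + \left(12 \left(- \frac{1}{12}\right) - - \frac{1}{2}\right)\right)^{2}} = \sqrt{- \frac{28}{3} + \left(30 + \left(-1 + \frac{1}{2}\right)\right)^{2}} = \sqrt{- \frac{28}{3} + \left(30 - \frac{1}{2}\right)^{2}} = \sqrt{- \frac{28}{3} + \left(\frac{59}{2}\right)^{2}} = \sqrt{- \frac{28}{3} + \frac{3481}{4}} = \sqrt{\frac{10331}{12}} = \frac{\sqrt{30993}}{6}$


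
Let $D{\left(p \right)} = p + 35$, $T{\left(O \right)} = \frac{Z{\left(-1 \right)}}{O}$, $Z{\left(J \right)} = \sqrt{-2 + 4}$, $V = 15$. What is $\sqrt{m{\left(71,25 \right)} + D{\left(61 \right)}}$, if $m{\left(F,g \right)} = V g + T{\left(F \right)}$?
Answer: $\frac{\sqrt{2374311 + 71 \sqrt{2}}}{71} \approx 21.703$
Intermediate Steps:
$Z{\left(J \right)} = \sqrt{2}$
$T{\left(O \right)} = \frac{\sqrt{2}}{O}$
$m{\left(F,g \right)} = 15 g + \frac{\sqrt{2}}{F}$
$D{\left(p \right)} = 35 + p$
$\sqrt{m{\left(71,25 \right)} + D{\left(61 \right)}} = \sqrt{\left(15 \cdot 25 + \frac{\sqrt{2}}{71}\right) + \left(35 + 61\right)} = \sqrt{\left(375 + \sqrt{2} \cdot \frac{1}{71}\right) + 96} = \sqrt{\left(375 + \frac{\sqrt{2}}{71}\right) + 96} = \sqrt{471 + \frac{\sqrt{2}}{71}}$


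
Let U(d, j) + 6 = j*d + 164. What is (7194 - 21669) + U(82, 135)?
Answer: -3247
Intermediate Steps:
U(d, j) = 158 + d*j (U(d, j) = -6 + (j*d + 164) = -6 + (d*j + 164) = -6 + (164 + d*j) = 158 + d*j)
(7194 - 21669) + U(82, 135) = (7194 - 21669) + (158 + 82*135) = -14475 + (158 + 11070) = -14475 + 11228 = -3247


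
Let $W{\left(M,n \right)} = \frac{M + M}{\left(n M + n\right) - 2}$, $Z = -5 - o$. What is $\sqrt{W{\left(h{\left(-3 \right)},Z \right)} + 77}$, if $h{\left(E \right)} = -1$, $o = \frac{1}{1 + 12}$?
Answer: $\sqrt{78} \approx 8.8318$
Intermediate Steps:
$o = \frac{1}{13} \approx 0.076923$
$Z = - \frac{66}{13}$ ($Z = -5 - \frac{1}{13} = - \frac{66}{13} \approx -5.0769$)
$W{\left(M,n \right)} = \frac{2 M}{-2 + n + M n}$ ($W{\left(M,n \right)} = \frac{2 M}{\left(M n + n\right) - 2} = \frac{2 M}{\left(n + M n\right) - 2} = \frac{2 M}{-2 + n + M n}$)
$\sqrt{W{\left(h{\left(-3 \right)},Z \right)} + 77} = \sqrt{2 \left(-1\right) \frac{1}{-2 - \frac{66}{13} - - \frac{66}{13}} + 77} = \sqrt{2 \left(-1\right) \frac{1}{-2 - \frac{66}{13} + \frac{66}{13}} + 77} = \sqrt{2 \left(-1\right) \frac{1}{-2} + 77} = \sqrt{2 \left(-1\right) \left(- \frac{1}{2}\right) + 77} = \sqrt{1 + 77} = \sqrt{78}$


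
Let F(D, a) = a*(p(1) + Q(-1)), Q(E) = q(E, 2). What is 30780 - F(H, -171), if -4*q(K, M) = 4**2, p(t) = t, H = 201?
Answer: 30267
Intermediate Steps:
q(K, M) = -4 (q(K, M) = -1/4*4**2 = -1/4*16 = -4)
Q(E) = -4
F(D, a) = -3*a (F(D, a) = a*(1 - 4) = a*(-3) = -3*a)
30780 - F(H, -171) = 30780 - (-3)*(-171) = 30780 - 1*513 = 30780 - 513 = 30267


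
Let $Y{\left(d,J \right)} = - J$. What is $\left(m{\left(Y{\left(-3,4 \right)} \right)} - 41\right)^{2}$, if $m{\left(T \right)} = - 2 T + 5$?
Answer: $784$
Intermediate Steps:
$m{\left(T \right)} = 5 - 2 T$
$\left(m{\left(Y{\left(-3,4 \right)} \right)} - 41\right)^{2} = \left(\left(5 - 2 \left(\left(-1\right) 4\right)\right) - 41\right)^{2} = \left(\left(5 - -8\right) - 41\right)^{2} = \left(\left(5 + 8\right) - 41\right)^{2} = \left(13 - 41\right)^{2} = \left(-28\right)^{2} = 784$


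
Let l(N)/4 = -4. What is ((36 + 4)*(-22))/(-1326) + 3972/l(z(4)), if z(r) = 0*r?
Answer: -656599/2652 ≈ -247.59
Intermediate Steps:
z(r) = 0
l(N) = -16 (l(N) = 4*(-4) = -16)
((36 + 4)*(-22))/(-1326) + 3972/l(z(4)) = ((36 + 4)*(-22))/(-1326) + 3972/(-16) = (40*(-22))*(-1/1326) + 3972*(-1/16) = -880*(-1/1326) - 993/4 = 440/663 - 993/4 = -656599/2652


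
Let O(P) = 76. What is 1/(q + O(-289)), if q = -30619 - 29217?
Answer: -1/59760 ≈ -1.6734e-5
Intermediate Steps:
q = -59836
1/(q + O(-289)) = 1/(-59836 + 76) = 1/(-59760) = -1/59760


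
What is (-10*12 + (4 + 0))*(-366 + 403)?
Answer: -4292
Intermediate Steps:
(-10*12 + (4 + 0))*(-366 + 403) = (-120 + 4)*37 = -116*37 = -4292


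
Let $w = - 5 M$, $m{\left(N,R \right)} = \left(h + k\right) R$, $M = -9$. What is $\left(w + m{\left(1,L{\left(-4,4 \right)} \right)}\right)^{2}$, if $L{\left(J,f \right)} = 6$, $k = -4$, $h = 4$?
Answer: $2025$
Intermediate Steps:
$m{\left(N,R \right)} = 0$ ($m{\left(N,R \right)} = \left(4 - 4\right) R = 0 R = 0$)
$w = 45$ ($w = \left(-5\right) \left(-9\right) = 45$)
$\left(w + m{\left(1,L{\left(-4,4 \right)} \right)}\right)^{2} = \left(45 + 0\right)^{2} = 45^{2} = 2025$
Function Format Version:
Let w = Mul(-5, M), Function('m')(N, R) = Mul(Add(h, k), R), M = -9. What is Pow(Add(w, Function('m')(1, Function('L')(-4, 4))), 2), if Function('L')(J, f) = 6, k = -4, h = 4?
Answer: 2025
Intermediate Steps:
Function('m')(N, R) = 0 (Function('m')(N, R) = Mul(Add(4, -4), R) = Mul(0, R) = 0)
w = 45 (w = Mul(-5, -9) = 45)
Pow(Add(w, Function('m')(1, Function('L')(-4, 4))), 2) = Pow(Add(45, 0), 2) = Pow(45, 2) = 2025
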